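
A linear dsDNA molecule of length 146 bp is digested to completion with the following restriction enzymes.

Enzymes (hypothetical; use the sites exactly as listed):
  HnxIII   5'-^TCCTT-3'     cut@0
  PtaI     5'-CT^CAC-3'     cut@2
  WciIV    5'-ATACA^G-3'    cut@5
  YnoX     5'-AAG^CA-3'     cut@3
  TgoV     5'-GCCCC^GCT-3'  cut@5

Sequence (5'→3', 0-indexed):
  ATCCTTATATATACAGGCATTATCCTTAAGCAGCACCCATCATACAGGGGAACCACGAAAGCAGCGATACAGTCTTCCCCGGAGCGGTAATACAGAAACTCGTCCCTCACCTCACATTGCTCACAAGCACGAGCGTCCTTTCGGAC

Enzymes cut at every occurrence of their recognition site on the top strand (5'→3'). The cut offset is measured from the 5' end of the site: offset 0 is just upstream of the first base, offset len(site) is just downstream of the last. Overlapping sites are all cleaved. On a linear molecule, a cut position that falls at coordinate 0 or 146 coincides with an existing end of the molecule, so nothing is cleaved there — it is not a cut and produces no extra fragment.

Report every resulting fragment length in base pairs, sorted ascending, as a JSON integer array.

[1,5,6,7,8,8,9,10,11,13,14,15,16,23]

Scan for sites:
  HnxIII TCCTT/0: at [1, 22, 135] ⇒ [1, 22, 135]
  PtaI CTCAC/2: at [105, 110, 119] ⇒ [107, 112, 121]
  WciIV ATACAG/5: at [10, 41, 66, 89] ⇒ [15, 46, 71, 94]
  YnoX AAGCA/3: at [27, 58, 124] ⇒ [30, 61, 127]
  TgoV (GCCCCGCT, off=5): no sites

All cut coordinates (distinct, sorted): [1, 15, 22, 30, 46, 61, 71, 94, 107, 112, 121, 127, 135]

Fragments:
  [0,1): 1 bp
  [1,15): 14 bp
  [15,22): 7 bp
  [22,30): 8 bp
  [30,46): 16 bp
  [46,61): 15 bp
  [61,71): 10 bp
  [71,94): 23 bp
  [94,107): 13 bp
  [107,112): 5 bp
  [112,121): 9 bp
  [121,127): 6 bp
  [127,135): 8 bp
  [135,146): 11 bp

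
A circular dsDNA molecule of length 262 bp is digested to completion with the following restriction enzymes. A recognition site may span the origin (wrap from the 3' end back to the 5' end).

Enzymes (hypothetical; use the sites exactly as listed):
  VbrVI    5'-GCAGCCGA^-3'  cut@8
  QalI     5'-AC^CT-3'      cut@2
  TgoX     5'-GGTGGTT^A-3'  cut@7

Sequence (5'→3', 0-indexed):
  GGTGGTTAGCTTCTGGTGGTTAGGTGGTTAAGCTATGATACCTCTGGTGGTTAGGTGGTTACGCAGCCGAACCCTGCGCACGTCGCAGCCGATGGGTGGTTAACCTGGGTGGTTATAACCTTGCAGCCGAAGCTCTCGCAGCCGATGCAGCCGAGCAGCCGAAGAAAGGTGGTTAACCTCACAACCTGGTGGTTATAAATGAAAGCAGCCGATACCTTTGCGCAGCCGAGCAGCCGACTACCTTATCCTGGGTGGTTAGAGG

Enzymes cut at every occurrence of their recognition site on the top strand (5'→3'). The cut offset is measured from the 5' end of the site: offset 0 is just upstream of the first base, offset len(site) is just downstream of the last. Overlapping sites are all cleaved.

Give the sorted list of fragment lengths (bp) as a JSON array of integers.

[3,3,3,4,5,8,8,8,8,8,9,9,9,10,10,11,11,12,12,12,14,14,15,16,18,22]

Per-enzyme occurrences:
  VbrVI GCAGCCGA/8: at [62, 84, 122, 137, 146, 154, 204, 221, 229] ⇒ [70, 92, 130, 145, 154, 162, 212, 229, 237]
  QalI ACCT/2: at [39, 102, 117, 175, 183, 213, 239] ⇒ [41, 104, 119, 177, 185, 215, 241]
  TgoX GGTGGTTA/7: at [0, 14, 22, 45, 53, 94, 107, 167, 187, 250] ⇒ [7, 21, 29, 52, 60, 101, 114, 174, 194, 257]

Pooled cuts: [7, 21, 29, 41, 52, 60, 70, 92, 101, 104, 114, 119, 130, 145, 154, 162, 174, 177, 185, 194, 212, 215, 229, 237, 241, 257]

Fragment lengths:
  7→21: 14 bp
  21→29: 8 bp
  29→41: 12 bp
  41→52: 11 bp
  52→60: 8 bp
  60→70: 10 bp
  70→92: 22 bp
  92→101: 9 bp
  101→104: 3 bp
  104→114: 10 bp
  114→119: 5 bp
  119→130: 11 bp
  130→145: 15 bp
  145→154: 9 bp
  154→162: 8 bp
  162→174: 12 bp
  174→177: 3 bp
  177→185: 8 bp
  185→194: 9 bp
  194→212: 18 bp
  212→215: 3 bp
  215→229: 14 bp
  229→237: 8 bp
  237→241: 4 bp
  241→257: 16 bp
  257→7 (wrap): 262-257+7 = 12 bp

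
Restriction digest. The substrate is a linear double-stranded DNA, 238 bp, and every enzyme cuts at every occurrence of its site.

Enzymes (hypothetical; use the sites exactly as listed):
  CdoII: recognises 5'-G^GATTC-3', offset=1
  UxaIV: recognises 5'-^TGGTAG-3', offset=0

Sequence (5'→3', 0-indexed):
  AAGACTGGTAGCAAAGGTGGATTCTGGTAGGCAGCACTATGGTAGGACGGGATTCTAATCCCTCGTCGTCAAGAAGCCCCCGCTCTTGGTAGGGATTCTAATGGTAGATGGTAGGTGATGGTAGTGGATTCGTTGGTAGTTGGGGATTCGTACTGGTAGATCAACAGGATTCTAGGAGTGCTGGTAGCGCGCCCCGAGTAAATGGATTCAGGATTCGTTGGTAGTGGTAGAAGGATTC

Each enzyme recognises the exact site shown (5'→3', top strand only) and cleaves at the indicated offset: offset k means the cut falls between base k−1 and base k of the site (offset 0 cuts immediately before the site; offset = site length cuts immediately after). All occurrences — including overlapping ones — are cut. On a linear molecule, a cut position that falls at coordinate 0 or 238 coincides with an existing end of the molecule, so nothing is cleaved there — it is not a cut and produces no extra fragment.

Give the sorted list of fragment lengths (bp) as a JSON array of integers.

Scan for sites:
  CdoII (GGATTC, off=1): starts [18, 49, 92, 125, 143, 166, 203, 210, 232] → cuts [19, 50, 93, 126, 144, 167, 204, 211, 233]
  UxaIV (TGGTAG, off=0): starts [5, 24, 39, 86, 101, 108, 118, 133, 153, 181, 218, 224] → cuts [5, 24, 39, 86, 101, 108, 118, 133, 153, 181, 218, 224]

Pooled cuts: [5, 19, 24, 39, 50, 86, 93, 101, 108, 118, 126, 133, 144, 153, 167, 181, 204, 211, 218, 224, 233]

Fragment lengths:
  [0,5): 5 bp
  [5,19): 14 bp
  [19,24): 5 bp
  [24,39): 15 bp
  [39,50): 11 bp
  [50,86): 36 bp
  [86,93): 7 bp
  [93,101): 8 bp
  [101,108): 7 bp
  [108,118): 10 bp
  [118,126): 8 bp
  [126,133): 7 bp
  [133,144): 11 bp
  [144,153): 9 bp
  [153,167): 14 bp
  [167,181): 14 bp
  [181,204): 23 bp
  [204,211): 7 bp
  [211,218): 7 bp
  [218,224): 6 bp
  [224,233): 9 bp
  [233,238): 5 bp

[5,5,5,6,7,7,7,7,7,8,8,9,9,10,11,11,14,14,14,15,23,36]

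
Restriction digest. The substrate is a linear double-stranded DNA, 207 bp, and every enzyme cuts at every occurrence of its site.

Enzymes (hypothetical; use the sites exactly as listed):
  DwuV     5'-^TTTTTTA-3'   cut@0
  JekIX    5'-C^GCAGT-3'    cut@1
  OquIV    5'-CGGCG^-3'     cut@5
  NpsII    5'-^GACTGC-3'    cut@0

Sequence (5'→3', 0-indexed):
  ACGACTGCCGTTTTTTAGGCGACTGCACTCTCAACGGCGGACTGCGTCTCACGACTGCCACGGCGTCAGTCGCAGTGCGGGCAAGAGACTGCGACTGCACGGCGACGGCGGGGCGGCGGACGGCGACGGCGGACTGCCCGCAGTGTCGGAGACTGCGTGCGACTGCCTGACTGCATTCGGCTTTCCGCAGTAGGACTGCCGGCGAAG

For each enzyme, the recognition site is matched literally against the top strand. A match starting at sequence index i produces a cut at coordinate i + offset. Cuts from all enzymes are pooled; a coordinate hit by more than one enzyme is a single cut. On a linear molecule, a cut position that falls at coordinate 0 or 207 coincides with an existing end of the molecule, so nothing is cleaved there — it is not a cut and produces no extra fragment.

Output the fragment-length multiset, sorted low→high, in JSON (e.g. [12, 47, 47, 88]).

Per-enzyme occurrences:
  DwuV (TTTTTTA, off=0): starts [10] → cuts [10]
  JekIX (CGCAGT, off=1): starts [70, 138, 185] → cuts [71, 139, 186]
  OquIV (CGGCG, off=5): starts [34, 60, 99, 105, 113, 120, 126, 199] → cuts [39, 65, 104, 110, 118, 125, 131, 204]
  NpsII (GACTGC, off=0): starts [2, 20, 39, 52, 86, 92, 131, 150, 160, 168, 193] → cuts [2, 20, 39, 52, 86, 92, 131, 150, 160, 168, 193]

Pooled cuts: [2, 10, 20, 39, 52, 65, 71, 86, 92, 104, 110, 118, 125, 131, 139, 150, 160, 168, 186, 193, 204]

Fragments:
  [0,2): 2 bp
  [2,10): 8 bp
  [10,20): 10 bp
  [20,39): 19 bp
  [39,52): 13 bp
  [52,65): 13 bp
  [65,71): 6 bp
  [71,86): 15 bp
  [86,92): 6 bp
  [92,104): 12 bp
  [104,110): 6 bp
  [110,118): 8 bp
  [118,125): 7 bp
  [125,131): 6 bp
  [131,139): 8 bp
  [139,150): 11 bp
  [150,160): 10 bp
  [160,168): 8 bp
  [168,186): 18 bp
  [186,193): 7 bp
  [193,204): 11 bp
  [204,207): 3 bp

[2,3,6,6,6,6,7,7,8,8,8,8,10,10,11,11,12,13,13,15,18,19]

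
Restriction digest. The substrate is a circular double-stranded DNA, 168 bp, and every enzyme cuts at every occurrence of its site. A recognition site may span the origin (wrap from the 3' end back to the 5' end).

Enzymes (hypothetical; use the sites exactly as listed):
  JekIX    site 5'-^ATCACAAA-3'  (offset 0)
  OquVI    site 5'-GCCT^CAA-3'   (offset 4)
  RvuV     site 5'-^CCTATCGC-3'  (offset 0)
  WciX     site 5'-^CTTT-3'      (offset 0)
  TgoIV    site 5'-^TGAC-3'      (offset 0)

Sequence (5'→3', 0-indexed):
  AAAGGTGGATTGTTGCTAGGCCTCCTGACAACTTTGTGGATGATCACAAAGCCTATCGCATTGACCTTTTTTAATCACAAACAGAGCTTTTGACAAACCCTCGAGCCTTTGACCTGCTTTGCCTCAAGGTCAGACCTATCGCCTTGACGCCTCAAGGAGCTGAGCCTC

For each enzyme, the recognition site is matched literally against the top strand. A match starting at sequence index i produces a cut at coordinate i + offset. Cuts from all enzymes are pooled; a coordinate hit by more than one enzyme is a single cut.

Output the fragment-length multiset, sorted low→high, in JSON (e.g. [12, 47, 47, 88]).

[3,4,4,6,7,8,8,8,9,10,10,10,11,13,15,16,26]

Per-enzyme occurrences:
  JekIX (ATCACAAA, off=0): starts [42, 73] → cuts [42, 73]
  OquVI (GCCTCAA, off=4): starts [120, 148, 163] → cuts [124, 152, 167]
  RvuV (CCTATCGC, off=0): starts [51, 134] → cuts [51, 134]
  WciX (CTTT, off=0): starts [31, 65, 86, 106, 116] → cuts [31, 65, 86, 106, 116]
  TgoIV (TGAC, off=0): starts [25, 61, 90, 109, 144] → cuts [25, 61, 90, 109, 144]

Pooled cuts: [25, 31, 42, 51, 61, 65, 73, 86, 90, 106, 109, 116, 124, 134, 144, 152, 167]

Fragments:
  25→31: 6 bp
  31→42: 11 bp
  42→51: 9 bp
  51→61: 10 bp
  61→65: 4 bp
  65→73: 8 bp
  73→86: 13 bp
  86→90: 4 bp
  90→106: 16 bp
  106→109: 3 bp
  109→116: 7 bp
  116→124: 8 bp
  124→134: 10 bp
  134→144: 10 bp
  144→152: 8 bp
  152→167: 15 bp
  167→25 (wrap): 168-167+25 = 26 bp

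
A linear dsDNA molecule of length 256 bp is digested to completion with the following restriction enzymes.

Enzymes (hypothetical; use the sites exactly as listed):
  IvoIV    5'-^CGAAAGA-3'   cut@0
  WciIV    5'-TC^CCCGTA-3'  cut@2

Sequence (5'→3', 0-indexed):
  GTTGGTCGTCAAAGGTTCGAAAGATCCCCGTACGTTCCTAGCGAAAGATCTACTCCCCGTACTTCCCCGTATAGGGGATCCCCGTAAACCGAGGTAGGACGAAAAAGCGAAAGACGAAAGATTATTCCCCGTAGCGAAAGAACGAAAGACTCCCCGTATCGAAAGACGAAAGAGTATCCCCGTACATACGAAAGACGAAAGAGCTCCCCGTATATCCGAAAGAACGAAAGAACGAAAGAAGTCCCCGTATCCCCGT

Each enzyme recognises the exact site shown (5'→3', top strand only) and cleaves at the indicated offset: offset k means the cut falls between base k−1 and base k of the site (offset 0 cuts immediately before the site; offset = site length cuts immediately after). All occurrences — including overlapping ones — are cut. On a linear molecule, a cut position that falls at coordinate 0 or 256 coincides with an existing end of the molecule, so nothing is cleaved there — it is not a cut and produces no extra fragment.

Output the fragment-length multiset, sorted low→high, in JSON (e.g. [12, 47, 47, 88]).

[7,7,7,7,7,8,8,8,9,10,10,10,10,11,11,12,13,13,14,15,15,17,27]

Per-enzyme occurrences:
  IvoIV CGAAAGA/0: at [17, 41, 107, 114, 134, 142, 159, 166, 188, 195, 216, 224, 232] ⇒ [17, 41, 107, 114, 134, 142, 159, 166, 188, 195, 216, 224, 232]
  WciIV TCCCCGTA/2: at [24, 53, 63, 78, 125, 150, 176, 204, 241] ⇒ [26, 55, 65, 80, 127, 152, 178, 206, 243]

Pooled cuts: [17, 26, 41, 55, 65, 80, 107, 114, 127, 134, 142, 152, 159, 166, 178, 188, 195, 206, 216, 224, 232, 243]

Fragment lengths:
  [0,17): 17 bp
  [17,26): 9 bp
  [26,41): 15 bp
  [41,55): 14 bp
  [55,65): 10 bp
  [65,80): 15 bp
  [80,107): 27 bp
  [107,114): 7 bp
  [114,127): 13 bp
  [127,134): 7 bp
  [134,142): 8 bp
  [142,152): 10 bp
  [152,159): 7 bp
  [159,166): 7 bp
  [166,178): 12 bp
  [178,188): 10 bp
  [188,195): 7 bp
  [195,206): 11 bp
  [206,216): 10 bp
  [216,224): 8 bp
  [224,232): 8 bp
  [232,243): 11 bp
  [243,256): 13 bp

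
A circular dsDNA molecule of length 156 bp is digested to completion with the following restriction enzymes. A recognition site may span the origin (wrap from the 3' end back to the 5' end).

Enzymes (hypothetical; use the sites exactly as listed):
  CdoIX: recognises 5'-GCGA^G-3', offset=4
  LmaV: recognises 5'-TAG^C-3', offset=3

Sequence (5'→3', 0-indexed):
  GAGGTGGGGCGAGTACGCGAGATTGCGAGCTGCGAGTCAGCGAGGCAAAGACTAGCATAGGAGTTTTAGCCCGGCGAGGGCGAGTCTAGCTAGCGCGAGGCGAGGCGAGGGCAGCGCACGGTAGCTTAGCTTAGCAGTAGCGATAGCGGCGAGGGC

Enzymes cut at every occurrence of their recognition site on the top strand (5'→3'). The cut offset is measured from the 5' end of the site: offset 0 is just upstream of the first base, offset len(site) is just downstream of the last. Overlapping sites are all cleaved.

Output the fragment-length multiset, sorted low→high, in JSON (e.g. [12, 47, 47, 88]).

[4,5,5,5,5,5,6,6,6,6,6,6,7,8,8,8,8,10,12,14,16]

Site scan:
  CdoIX (GCGAG, off=4): starts [8, 16, 24, 31, 39, 73, 79, 94, 99, 104, 148, 154] → cuts [2, 12, 20, 28, 35, 43, 77, 83, 98, 103, 108, 152]
  LmaV (TAGC, off=3): starts [52, 66, 86, 90, 121, 126, 131, 137, 143] → cuts [55, 69, 89, 93, 124, 129, 134, 140, 146]

All cut coordinates (distinct, sorted): [2, 12, 20, 28, 35, 43, 55, 69, 77, 83, 89, 93, 98, 103, 108, 124, 129, 134, 140, 146, 152]

Fragments:
  2→12: 10 bp
  12→20: 8 bp
  20→28: 8 bp
  28→35: 7 bp
  35→43: 8 bp
  43→55: 12 bp
  55→69: 14 bp
  69→77: 8 bp
  77→83: 6 bp
  83→89: 6 bp
  89→93: 4 bp
  93→98: 5 bp
  98→103: 5 bp
  103→108: 5 bp
  108→124: 16 bp
  124→129: 5 bp
  129→134: 5 bp
  134→140: 6 bp
  140→146: 6 bp
  146→152: 6 bp
  152→2 (wrap): 156-152+2 = 6 bp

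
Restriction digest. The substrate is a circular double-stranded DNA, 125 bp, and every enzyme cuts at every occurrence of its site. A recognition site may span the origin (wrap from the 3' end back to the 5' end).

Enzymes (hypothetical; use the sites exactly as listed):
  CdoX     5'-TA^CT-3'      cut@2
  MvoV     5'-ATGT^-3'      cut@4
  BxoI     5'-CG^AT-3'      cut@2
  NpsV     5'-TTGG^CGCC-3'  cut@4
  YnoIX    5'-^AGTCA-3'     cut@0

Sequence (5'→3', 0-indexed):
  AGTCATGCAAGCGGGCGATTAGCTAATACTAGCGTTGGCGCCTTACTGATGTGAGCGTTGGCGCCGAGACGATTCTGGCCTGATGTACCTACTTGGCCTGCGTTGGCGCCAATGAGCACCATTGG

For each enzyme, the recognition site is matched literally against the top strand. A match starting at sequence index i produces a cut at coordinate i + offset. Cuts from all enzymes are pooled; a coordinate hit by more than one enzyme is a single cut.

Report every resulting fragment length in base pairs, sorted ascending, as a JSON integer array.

[5,7,7,9,10,10,11,15,15,17,19]

Site scan:
  CdoX TACT/2: at [26, 43, 89] ⇒ [28, 45, 91]
  MvoV ATGT/4: at [48, 82] ⇒ [52, 86]
  BxoI CGAT/2: at [15, 69] ⇒ [17, 71]
  NpsV TTGGCGCC/4: at [34, 57, 102] ⇒ [38, 61, 106]
  YnoIX AGTCA/0: at [0] ⇒ [0]

Pooled cuts: [0, 17, 28, 38, 45, 52, 61, 71, 86, 91, 106]

Fragments:
  0→17: 17 bp
  17→28: 11 bp
  28→38: 10 bp
  38→45: 7 bp
  45→52: 7 bp
  52→61: 9 bp
  61→71: 10 bp
  71→86: 15 bp
  86→91: 5 bp
  91→106: 15 bp
  106→0 (wrap): 125-106+0 = 19 bp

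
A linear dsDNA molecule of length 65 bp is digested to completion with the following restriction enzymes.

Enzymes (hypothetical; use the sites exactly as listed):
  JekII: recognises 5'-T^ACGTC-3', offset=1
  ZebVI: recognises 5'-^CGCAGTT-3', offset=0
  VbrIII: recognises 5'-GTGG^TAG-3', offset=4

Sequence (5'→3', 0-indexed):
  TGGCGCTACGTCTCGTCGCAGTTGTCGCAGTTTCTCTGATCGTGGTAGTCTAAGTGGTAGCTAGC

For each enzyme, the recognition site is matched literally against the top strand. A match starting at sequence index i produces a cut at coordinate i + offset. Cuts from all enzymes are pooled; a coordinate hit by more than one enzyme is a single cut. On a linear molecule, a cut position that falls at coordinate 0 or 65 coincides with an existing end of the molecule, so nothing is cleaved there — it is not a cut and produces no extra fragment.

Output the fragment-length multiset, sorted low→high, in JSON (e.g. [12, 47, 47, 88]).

Per-enzyme occurrences:
  JekII (TACGTC, off=1): starts [6] → cuts [7]
  ZebVI (CGCAGTT, off=0): starts [16, 25] → cuts [16, 25]
  VbrIII (GTGGTAG, off=4): starts [41, 53] → cuts [45, 57]

All cut coordinates (distinct, sorted): [7, 16, 25, 45, 57]

Fragments:
  [0,7): 7 bp
  [7,16): 9 bp
  [16,25): 9 bp
  [25,45): 20 bp
  [45,57): 12 bp
  [57,65): 8 bp

[7,8,9,9,12,20]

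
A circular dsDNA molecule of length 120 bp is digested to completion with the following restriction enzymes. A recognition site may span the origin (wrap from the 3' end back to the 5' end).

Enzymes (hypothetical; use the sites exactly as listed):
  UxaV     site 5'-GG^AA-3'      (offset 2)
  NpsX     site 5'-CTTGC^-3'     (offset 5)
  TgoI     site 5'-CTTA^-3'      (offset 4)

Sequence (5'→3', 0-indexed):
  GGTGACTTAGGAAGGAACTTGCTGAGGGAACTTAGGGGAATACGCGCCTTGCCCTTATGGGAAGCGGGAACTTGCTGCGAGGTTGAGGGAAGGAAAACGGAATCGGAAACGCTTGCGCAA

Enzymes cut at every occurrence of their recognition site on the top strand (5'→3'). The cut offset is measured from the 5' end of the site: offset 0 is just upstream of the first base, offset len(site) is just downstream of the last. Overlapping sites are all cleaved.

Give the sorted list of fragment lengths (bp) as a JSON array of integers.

Per-enzyme occurrences:
  UxaV GGAA/2: at [9, 13, 26, 36, 59, 66, 87, 91, 98, 104] ⇒ [11, 15, 28, 38, 61, 68, 89, 93, 100, 106]
  NpsX CTTGC/5: at [17, 47, 70, 111] ⇒ [22, 52, 75, 116]
  TgoI CTTA/4: at [5, 30, 53] ⇒ [9, 34, 57]

All cut coordinates (distinct, sorted): [9, 11, 15, 22, 28, 34, 38, 52, 57, 61, 68, 75, 89, 93, 100, 106, 116]

Fragment lengths:
  9→11: 2 bp
  11→15: 4 bp
  15→22: 7 bp
  22→28: 6 bp
  28→34: 6 bp
  34→38: 4 bp
  38→52: 14 bp
  52→57: 5 bp
  57→61: 4 bp
  61→68: 7 bp
  68→75: 7 bp
  75→89: 14 bp
  89→93: 4 bp
  93→100: 7 bp
  100→106: 6 bp
  106→116: 10 bp
  116→9 (wrap): 120-116+9 = 13 bp

[2,4,4,4,4,5,6,6,6,7,7,7,7,10,13,14,14]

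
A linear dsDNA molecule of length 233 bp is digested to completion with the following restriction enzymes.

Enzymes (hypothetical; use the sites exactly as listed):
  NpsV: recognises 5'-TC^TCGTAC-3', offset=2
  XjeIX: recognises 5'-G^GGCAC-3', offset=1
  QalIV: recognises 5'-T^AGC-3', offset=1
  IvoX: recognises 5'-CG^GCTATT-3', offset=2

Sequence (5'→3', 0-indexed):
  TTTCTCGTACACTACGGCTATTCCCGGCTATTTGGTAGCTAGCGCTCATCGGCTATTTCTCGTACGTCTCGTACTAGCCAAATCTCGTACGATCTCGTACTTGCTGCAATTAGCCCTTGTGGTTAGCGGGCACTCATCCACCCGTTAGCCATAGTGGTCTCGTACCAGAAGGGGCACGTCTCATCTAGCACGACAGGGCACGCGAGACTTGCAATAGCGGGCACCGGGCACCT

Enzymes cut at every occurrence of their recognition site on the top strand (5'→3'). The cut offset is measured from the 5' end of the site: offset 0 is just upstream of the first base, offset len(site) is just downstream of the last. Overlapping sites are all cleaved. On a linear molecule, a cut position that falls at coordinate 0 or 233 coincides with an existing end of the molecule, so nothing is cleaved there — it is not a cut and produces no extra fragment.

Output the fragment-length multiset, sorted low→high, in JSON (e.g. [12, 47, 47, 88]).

[4,4,4,4,7,7,7,8,9,9,10,10,10,10,11,12,13,13,13,14,17,18,19]

Site scan:
  NpsV TCTCGTAC/2: at [2, 57, 66, 82, 92, 157] ⇒ [4, 59, 68, 84, 94, 159]
  XjeIX GGGCAC/1: at [127, 171, 195, 218, 225] ⇒ [128, 172, 196, 219, 226]
  QalIV TAGC/1: at [35, 39, 74, 110, 123, 145, 185, 214] ⇒ [36, 40, 75, 111, 124, 146, 186, 215]
  IvoX CGGCTATT/2: at [14, 24, 49] ⇒ [16, 26, 51]

Pooled cuts: [4, 16, 26, 36, 40, 51, 59, 68, 75, 84, 94, 111, 124, 128, 146, 159, 172, 186, 196, 215, 219, 226]

Fragments:
  [0,4): 4 bp
  [4,16): 12 bp
  [16,26): 10 bp
  [26,36): 10 bp
  [36,40): 4 bp
  [40,51): 11 bp
  [51,59): 8 bp
  [59,68): 9 bp
  [68,75): 7 bp
  [75,84): 9 bp
  [84,94): 10 bp
  [94,111): 17 bp
  [111,124): 13 bp
  [124,128): 4 bp
  [128,146): 18 bp
  [146,159): 13 bp
  [159,172): 13 bp
  [172,186): 14 bp
  [186,196): 10 bp
  [196,215): 19 bp
  [215,219): 4 bp
  [219,226): 7 bp
  [226,233): 7 bp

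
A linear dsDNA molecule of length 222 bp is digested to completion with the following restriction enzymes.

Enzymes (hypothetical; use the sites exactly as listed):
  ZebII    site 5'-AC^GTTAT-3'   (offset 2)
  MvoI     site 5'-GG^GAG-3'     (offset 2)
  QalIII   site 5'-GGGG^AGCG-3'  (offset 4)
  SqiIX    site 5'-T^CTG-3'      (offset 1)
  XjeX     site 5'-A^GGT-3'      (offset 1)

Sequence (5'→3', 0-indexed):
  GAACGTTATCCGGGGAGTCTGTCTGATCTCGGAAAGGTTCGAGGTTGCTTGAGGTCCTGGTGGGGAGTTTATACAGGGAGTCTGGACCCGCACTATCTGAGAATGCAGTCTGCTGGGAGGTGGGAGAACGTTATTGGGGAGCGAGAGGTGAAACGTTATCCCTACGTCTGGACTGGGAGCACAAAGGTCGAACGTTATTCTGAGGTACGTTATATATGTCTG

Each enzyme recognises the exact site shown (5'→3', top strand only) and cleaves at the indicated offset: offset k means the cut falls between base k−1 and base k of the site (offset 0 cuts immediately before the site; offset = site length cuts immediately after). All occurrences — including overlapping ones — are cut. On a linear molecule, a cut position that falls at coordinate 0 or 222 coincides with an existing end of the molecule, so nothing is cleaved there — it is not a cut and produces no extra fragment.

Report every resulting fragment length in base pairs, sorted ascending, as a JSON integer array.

Site scan:
  ZebII ACGTTAT/2: at [2, 127, 152, 191, 206] ⇒ [4, 129, 154, 193, 208]
  MvoI GGGAG/2: at [12, 62, 75, 114, 121, 136, 174] ⇒ [14, 64, 77, 116, 123, 138, 176]
  QalIII GGGGAGCG/4: at [135] ⇒ [139]
  SqiIX TCTG/1: at [17, 21, 80, 95, 108, 166, 198, 218] ⇒ [18, 22, 81, 96, 109, 167, 199, 219]
  XjeX AGGT/1: at [34, 41, 51, 117, 145, 184, 202] ⇒ [35, 42, 52, 118, 146, 185, 203]

All cut coordinates (distinct, sorted): [4, 14, 18, 22, 35, 42, 52, 64, 77, 81, 96, 109, 116, 118, 123, 129, 138, 139, 146, 154, 167, 176, 185, 193, 199, 203, 208, 219]

Fragments:
  [0,4): 4 bp
  [4,14): 10 bp
  [14,18): 4 bp
  [18,22): 4 bp
  [22,35): 13 bp
  [35,42): 7 bp
  [42,52): 10 bp
  [52,64): 12 bp
  [64,77): 13 bp
  [77,81): 4 bp
  [81,96): 15 bp
  [96,109): 13 bp
  [109,116): 7 bp
  [116,118): 2 bp
  [118,123): 5 bp
  [123,129): 6 bp
  [129,138): 9 bp
  [138,139): 1 bp
  [139,146): 7 bp
  [146,154): 8 bp
  [154,167): 13 bp
  [167,176): 9 bp
  [176,185): 9 bp
  [185,193): 8 bp
  [193,199): 6 bp
  [199,203): 4 bp
  [203,208): 5 bp
  [208,219): 11 bp
  [219,222): 3 bp

[1,2,3,4,4,4,4,4,5,5,6,6,7,7,7,8,8,9,9,9,10,10,11,12,13,13,13,13,15]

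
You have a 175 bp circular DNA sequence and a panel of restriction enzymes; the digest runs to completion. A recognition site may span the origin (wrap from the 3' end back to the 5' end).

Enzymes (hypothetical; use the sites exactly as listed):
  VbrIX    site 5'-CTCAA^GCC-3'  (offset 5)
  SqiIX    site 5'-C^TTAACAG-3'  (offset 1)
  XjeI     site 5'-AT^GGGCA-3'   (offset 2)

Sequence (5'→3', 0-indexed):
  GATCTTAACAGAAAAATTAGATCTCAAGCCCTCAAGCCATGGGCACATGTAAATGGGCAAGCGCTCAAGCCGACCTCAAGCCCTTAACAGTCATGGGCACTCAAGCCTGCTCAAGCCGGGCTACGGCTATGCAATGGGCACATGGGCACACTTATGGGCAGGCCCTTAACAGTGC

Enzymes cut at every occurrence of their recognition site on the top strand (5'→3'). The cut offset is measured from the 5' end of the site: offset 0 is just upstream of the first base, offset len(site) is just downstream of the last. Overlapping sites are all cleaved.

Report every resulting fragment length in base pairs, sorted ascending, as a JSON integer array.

[4,5,8,8,10,10,10,11,11,12,14,14,14,21,23]

Per-enzyme occurrences:
  VbrIX CTCAAGCC/5: at [22, 30, 63, 74, 99, 109] ⇒ [27, 35, 68, 79, 104, 114]
  SqiIX CTTAACAG/1: at [3, 82, 164] ⇒ [4, 83, 165]
  XjeI ATGGGCA/2: at [38, 52, 92, 133, 141, 153] ⇒ [40, 54, 94, 135, 143, 155]

All cut coordinates (distinct, sorted): [4, 27, 35, 40, 54, 68, 79, 83, 94, 104, 114, 135, 143, 155, 165]

Fragments:
  4→27: 23 bp
  27→35: 8 bp
  35→40: 5 bp
  40→54: 14 bp
  54→68: 14 bp
  68→79: 11 bp
  79→83: 4 bp
  83→94: 11 bp
  94→104: 10 bp
  104→114: 10 bp
  114→135: 21 bp
  135→143: 8 bp
  143→155: 12 bp
  155→165: 10 bp
  165→4 (wrap): 175-165+4 = 14 bp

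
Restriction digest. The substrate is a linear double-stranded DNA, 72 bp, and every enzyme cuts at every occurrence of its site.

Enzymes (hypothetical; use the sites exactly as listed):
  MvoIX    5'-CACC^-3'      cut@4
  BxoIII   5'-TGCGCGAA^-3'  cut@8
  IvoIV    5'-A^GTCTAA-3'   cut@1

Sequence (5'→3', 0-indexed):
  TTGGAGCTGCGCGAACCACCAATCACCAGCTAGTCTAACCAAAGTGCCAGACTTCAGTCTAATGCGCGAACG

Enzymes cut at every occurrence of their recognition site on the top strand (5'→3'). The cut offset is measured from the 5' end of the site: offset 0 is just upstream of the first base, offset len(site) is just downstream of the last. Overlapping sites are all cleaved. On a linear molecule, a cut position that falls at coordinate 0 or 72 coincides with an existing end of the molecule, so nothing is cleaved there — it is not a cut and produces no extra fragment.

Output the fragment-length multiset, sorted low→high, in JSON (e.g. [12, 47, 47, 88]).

[2,5,5,7,14,15,24]

Site scan:
  MvoIX (CACC, off=4): starts [16, 23] → cuts [20, 27]
  BxoIII (TGCGCGAA, off=8): starts [7, 62] → cuts [15, 70]
  IvoIV (AGTCTAA, off=1): starts [31, 55] → cuts [32, 56]

Pooled cuts: [15, 20, 27, 32, 56, 70]

Fragment lengths:
  [0,15): 15 bp
  [15,20): 5 bp
  [20,27): 7 bp
  [27,32): 5 bp
  [32,56): 24 bp
  [56,70): 14 bp
  [70,72): 2 bp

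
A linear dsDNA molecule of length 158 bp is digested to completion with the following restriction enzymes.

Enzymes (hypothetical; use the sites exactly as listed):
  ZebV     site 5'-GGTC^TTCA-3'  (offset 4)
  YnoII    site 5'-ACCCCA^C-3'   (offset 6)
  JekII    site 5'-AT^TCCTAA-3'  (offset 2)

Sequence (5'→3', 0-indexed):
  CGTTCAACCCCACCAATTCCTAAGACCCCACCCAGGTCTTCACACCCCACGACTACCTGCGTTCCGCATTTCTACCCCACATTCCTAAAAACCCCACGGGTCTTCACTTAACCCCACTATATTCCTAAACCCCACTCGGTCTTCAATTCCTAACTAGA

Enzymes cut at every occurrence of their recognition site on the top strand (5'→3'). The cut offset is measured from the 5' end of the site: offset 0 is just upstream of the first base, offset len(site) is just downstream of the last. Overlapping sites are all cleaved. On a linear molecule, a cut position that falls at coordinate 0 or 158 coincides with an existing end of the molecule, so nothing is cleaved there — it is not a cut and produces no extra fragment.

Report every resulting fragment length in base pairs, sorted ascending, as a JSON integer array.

Site scan:
  ZebV (GGTCTTCA, off=4): starts [34, 98, 137] → cuts [38, 102, 141]
  YnoII (ACCCCAC, off=6): starts [6, 24, 43, 73, 90, 110, 128] → cuts [12, 30, 49, 79, 96, 116, 134]
  JekII (ATTCCTAA, off=2): starts [15, 80, 120, 145] → cuts [17, 82, 122, 147]

All cut coordinates (distinct, sorted): [12, 17, 30, 38, 49, 79, 82, 96, 102, 116, 122, 134, 141, 147]

Fragment lengths:
  [0,12): 12 bp
  [12,17): 5 bp
  [17,30): 13 bp
  [30,38): 8 bp
  [38,49): 11 bp
  [49,79): 30 bp
  [79,82): 3 bp
  [82,96): 14 bp
  [96,102): 6 bp
  [102,116): 14 bp
  [116,122): 6 bp
  [122,134): 12 bp
  [134,141): 7 bp
  [141,147): 6 bp
  [147,158): 11 bp

[3,5,6,6,6,7,8,11,11,12,12,13,14,14,30]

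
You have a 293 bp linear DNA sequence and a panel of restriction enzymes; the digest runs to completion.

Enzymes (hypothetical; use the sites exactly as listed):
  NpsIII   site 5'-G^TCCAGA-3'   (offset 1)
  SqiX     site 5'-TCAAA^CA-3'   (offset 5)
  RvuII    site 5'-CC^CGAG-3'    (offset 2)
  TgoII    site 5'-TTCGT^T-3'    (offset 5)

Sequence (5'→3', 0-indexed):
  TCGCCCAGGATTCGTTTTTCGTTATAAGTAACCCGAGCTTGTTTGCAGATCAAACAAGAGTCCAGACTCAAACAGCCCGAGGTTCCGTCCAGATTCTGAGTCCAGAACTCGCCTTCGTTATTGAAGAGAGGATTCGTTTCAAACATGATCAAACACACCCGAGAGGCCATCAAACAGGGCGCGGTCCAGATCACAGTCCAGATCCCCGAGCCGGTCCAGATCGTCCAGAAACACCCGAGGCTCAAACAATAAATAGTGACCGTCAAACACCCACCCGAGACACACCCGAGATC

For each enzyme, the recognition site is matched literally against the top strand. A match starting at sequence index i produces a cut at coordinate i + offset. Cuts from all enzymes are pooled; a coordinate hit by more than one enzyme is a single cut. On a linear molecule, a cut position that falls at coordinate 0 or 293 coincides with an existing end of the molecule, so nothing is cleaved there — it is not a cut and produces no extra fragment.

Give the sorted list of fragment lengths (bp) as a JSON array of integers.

Per-enzyme occurrences:
  NpsIII GTCCAGA/1: at [59, 86, 99, 183, 195, 213, 222] ⇒ [60, 87, 100, 184, 196, 214, 223]
  SqiX TCAAACA/5: at [49, 67, 138, 148, 169, 241, 262] ⇒ [54, 72, 143, 153, 174, 246, 267]
  RvuII CCCGAG/2: at [31, 75, 157, 204, 233, 273, 284] ⇒ [33, 77, 159, 206, 235, 275, 286]
  TgoII TTCGTT/5: at [10, 17, 113, 132] ⇒ [15, 22, 118, 137]

All cut coordinates (distinct, sorted): [15, 22, 33, 54, 60, 72, 77, 87, 100, 118, 137, 143, 153, 159, 174, 184, 196, 206, 214, 223, 235, 246, 267, 275, 286]

Fragment lengths:
  [0,15): 15 bp
  [15,22): 7 bp
  [22,33): 11 bp
  [33,54): 21 bp
  [54,60): 6 bp
  [60,72): 12 bp
  [72,77): 5 bp
  [77,87): 10 bp
  [87,100): 13 bp
  [100,118): 18 bp
  [118,137): 19 bp
  [137,143): 6 bp
  [143,153): 10 bp
  [153,159): 6 bp
  [159,174): 15 bp
  [174,184): 10 bp
  [184,196): 12 bp
  [196,206): 10 bp
  [206,214): 8 bp
  [214,223): 9 bp
  [223,235): 12 bp
  [235,246): 11 bp
  [246,267): 21 bp
  [267,275): 8 bp
  [275,286): 11 bp
  [286,293): 7 bp

[5,6,6,6,7,7,8,8,9,10,10,10,10,11,11,11,12,12,12,13,15,15,18,19,21,21]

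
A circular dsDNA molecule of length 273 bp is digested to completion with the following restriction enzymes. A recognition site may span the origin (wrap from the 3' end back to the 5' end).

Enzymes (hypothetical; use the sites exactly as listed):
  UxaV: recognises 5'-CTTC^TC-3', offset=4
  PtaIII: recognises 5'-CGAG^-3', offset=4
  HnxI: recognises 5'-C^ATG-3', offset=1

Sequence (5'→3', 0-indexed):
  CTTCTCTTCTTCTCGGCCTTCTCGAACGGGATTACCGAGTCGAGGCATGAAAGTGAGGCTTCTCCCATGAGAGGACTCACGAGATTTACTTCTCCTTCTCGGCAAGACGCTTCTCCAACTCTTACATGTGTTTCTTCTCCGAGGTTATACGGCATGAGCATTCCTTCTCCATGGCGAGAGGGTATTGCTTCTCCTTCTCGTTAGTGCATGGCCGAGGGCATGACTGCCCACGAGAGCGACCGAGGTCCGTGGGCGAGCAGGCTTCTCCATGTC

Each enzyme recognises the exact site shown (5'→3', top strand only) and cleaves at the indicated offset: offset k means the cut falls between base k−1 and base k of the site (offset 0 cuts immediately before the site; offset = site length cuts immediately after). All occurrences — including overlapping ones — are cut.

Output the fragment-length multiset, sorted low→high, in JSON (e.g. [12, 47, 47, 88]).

[2,3,3,3,4,5,6,6,6,8,8,8,9,9,9,9,10,10,10,12,12,13,13,14,15,15,16,17,18]

Per-enzyme occurrences:
  UxaV (CTTCTC, off=4): starts [0, 8, 17, 58, 88, 94, 109, 133, 163, 187, 193, 261] → cuts [4, 12, 21, 62, 92, 98, 113, 137, 167, 191, 197, 265]
  PtaIII (CGAG, off=4): starts [35, 40, 79, 139, 174, 212, 230, 240, 253] → cuts [39, 44, 83, 143, 178, 216, 234, 244, 257]
  HnxI (CATG, off=1): starts [45, 65, 124, 152, 169, 206, 218, 267] → cuts [46, 66, 125, 153, 170, 207, 219, 268]

All cut coordinates (distinct, sorted): [4, 12, 21, 39, 44, 46, 62, 66, 83, 92, 98, 113, 125, 137, 143, 153, 167, 170, 178, 191, 197, 207, 216, 219, 234, 244, 257, 265, 268]

Fragments:
  4→12: 8 bp
  12→21: 9 bp
  21→39: 18 bp
  39→44: 5 bp
  44→46: 2 bp
  46→62: 16 bp
  62→66: 4 bp
  66→83: 17 bp
  83→92: 9 bp
  92→98: 6 bp
  98→113: 15 bp
  113→125: 12 bp
  125→137: 12 bp
  137→143: 6 bp
  143→153: 10 bp
  153→167: 14 bp
  167→170: 3 bp
  170→178: 8 bp
  178→191: 13 bp
  191→197: 6 bp
  197→207: 10 bp
  207→216: 9 bp
  216→219: 3 bp
  219→234: 15 bp
  234→244: 10 bp
  244→257: 13 bp
  257→265: 8 bp
  265→268: 3 bp
  268→4 (wrap): 273-268+4 = 9 bp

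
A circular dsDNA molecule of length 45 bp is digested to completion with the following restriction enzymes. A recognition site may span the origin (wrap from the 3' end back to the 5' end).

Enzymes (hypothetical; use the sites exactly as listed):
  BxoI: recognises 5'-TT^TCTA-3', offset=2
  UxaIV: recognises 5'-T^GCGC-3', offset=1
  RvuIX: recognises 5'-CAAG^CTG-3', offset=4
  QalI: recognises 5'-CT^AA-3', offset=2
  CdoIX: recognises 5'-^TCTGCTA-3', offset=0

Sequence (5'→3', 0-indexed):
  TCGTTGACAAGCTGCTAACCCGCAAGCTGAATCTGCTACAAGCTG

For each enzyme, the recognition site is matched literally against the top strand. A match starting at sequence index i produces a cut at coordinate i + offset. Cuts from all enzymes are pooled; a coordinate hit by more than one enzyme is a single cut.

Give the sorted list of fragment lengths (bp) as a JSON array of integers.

Site scan:
  BxoI (TTTCTA, off=2): no sites
  UxaIV (TGCGC, off=1): no sites
  RvuIX CAAGCTG/4: at [7, 22, 38] ⇒ [11, 26, 42]
  QalI CTAA/2: at [14] ⇒ [16]
  CdoIX TCTGCTA/0: at [31] ⇒ [31]

All cut coordinates (distinct, sorted): [11, 16, 26, 31, 42]

Fragment lengths:
  11→16: 5 bp
  16→26: 10 bp
  26→31: 5 bp
  31→42: 11 bp
  42→11 (wrap): 45-42+11 = 14 bp

[5,5,10,11,14]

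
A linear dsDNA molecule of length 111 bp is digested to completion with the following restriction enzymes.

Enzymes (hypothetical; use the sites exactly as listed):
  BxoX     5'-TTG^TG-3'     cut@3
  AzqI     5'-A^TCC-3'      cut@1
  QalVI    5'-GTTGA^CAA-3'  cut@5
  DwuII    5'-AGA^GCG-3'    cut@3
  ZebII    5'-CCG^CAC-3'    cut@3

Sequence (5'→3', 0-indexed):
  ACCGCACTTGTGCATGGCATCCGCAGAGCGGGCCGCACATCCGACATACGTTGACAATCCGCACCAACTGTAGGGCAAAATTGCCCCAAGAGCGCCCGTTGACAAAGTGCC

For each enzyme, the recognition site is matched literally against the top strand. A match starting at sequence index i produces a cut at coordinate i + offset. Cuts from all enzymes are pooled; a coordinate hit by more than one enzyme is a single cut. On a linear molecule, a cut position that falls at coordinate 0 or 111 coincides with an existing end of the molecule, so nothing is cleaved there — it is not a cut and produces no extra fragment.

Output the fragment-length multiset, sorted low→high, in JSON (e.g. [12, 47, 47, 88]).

Site scan:
  BxoX TTGTG/3: at [7] ⇒ [10]
  AzqI ATCC/1: at [18, 38, 56] ⇒ [19, 39, 57]
  QalVI GTTGACAA/5: at [49, 97] ⇒ [54, 102]
  DwuII AGAGCG/3: at [24, 88] ⇒ [27, 91]
  ZebII CCGCAC/3: at [1, 32, 58] ⇒ [4, 35, 61]

All cut coordinates (distinct, sorted): [4, 10, 19, 27, 35, 39, 54, 57, 61, 91, 102]

Fragments:
  [0,4): 4 bp
  [4,10): 6 bp
  [10,19): 9 bp
  [19,27): 8 bp
  [27,35): 8 bp
  [35,39): 4 bp
  [39,54): 15 bp
  [54,57): 3 bp
  [57,61): 4 bp
  [61,91): 30 bp
  [91,102): 11 bp
  [102,111): 9 bp

[3,4,4,4,6,8,8,9,9,11,15,30]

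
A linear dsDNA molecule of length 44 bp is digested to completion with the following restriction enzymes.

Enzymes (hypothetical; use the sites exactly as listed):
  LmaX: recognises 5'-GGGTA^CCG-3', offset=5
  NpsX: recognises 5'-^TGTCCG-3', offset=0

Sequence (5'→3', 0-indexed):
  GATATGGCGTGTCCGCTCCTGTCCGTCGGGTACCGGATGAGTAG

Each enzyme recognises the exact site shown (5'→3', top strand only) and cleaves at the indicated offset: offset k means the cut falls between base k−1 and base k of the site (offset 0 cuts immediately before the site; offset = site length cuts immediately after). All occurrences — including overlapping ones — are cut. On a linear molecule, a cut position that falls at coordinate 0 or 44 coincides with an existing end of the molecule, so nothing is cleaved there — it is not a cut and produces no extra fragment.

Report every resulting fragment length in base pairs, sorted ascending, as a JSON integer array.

Per-enzyme occurrences:
  LmaX GGGTACCG/5: at [27] ⇒ [32]
  NpsX TGTCCG/0: at [9, 19] ⇒ [9, 19]

Pooled cuts: [9, 19, 32]

Fragments:
  [0,9): 9 bp
  [9,19): 10 bp
  [19,32): 13 bp
  [32,44): 12 bp

[9,10,12,13]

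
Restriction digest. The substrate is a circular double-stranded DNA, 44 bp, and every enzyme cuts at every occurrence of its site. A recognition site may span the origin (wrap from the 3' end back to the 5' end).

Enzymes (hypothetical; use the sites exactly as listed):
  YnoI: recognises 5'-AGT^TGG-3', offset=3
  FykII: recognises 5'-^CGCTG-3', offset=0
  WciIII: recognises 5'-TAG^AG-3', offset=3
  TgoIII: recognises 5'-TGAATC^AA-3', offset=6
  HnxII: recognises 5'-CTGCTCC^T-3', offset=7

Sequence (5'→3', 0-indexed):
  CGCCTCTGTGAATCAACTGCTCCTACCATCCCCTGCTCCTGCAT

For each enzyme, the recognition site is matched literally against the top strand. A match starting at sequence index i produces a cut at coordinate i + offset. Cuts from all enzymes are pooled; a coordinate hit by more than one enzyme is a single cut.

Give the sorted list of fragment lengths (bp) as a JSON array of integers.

[9,16,19]

Scan for sites:
  YnoI (AGTTGG, off=3): no sites
  FykII (CGCTG, off=0): no sites
  WciIII (TAGAG, off=3): no sites
  TgoIII TGAATCAA/6: at [8] ⇒ [14]
  HnxII CTGCTCCT/7: at [16, 32] ⇒ [23, 39]

All cut coordinates (distinct, sorted): [14, 23, 39]

Fragments:
  14→23: 9 bp
  23→39: 16 bp
  39→14 (wrap): 44-39+14 = 19 bp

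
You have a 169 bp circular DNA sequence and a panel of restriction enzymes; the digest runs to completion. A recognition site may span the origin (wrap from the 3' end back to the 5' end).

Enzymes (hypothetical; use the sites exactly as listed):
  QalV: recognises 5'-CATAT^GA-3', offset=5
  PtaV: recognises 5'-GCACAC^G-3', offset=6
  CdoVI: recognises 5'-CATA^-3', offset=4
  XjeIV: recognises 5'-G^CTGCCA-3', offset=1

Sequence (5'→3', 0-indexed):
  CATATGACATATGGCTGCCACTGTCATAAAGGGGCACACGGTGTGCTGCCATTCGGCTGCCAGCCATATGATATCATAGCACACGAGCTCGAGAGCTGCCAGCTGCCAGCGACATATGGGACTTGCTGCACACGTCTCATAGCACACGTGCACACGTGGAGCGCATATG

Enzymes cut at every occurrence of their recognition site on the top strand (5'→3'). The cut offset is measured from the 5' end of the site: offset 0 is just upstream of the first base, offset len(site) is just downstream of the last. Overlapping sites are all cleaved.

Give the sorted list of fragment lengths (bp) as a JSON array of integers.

Per-enzyme occurrences:
  QalV (CATATGA, off=5): starts [0, 64] → cuts [5, 69]
  PtaV (GCACACG, off=6): starts [33, 78, 127, 141, 149] → cuts [39, 84, 133, 147, 155]
  CdoVI (CATA, off=4): starts [0, 7, 24, 64, 74, 112, 137, 163] → cuts [4, 11, 28, 68, 78, 116, 141, 167]
  XjeIV (GCTGCCA, off=1): starts [13, 44, 55, 94, 101] → cuts [14, 45, 56, 95, 102]

Pooled cuts: [4, 5, 11, 14, 28, 39, 45, 56, 68, 69, 78, 84, 95, 102, 116, 133, 141, 147, 155, 167]

Fragment lengths:
  4→5: 1 bp
  5→11: 6 bp
  11→14: 3 bp
  14→28: 14 bp
  28→39: 11 bp
  39→45: 6 bp
  45→56: 11 bp
  56→68: 12 bp
  68→69: 1 bp
  69→78: 9 bp
  78→84: 6 bp
  84→95: 11 bp
  95→102: 7 bp
  102→116: 14 bp
  116→133: 17 bp
  133→141: 8 bp
  141→147: 6 bp
  147→155: 8 bp
  155→167: 12 bp
  167→4 (wrap): 169-167+4 = 6 bp

[1,1,3,6,6,6,6,6,7,8,8,9,11,11,11,12,12,14,14,17]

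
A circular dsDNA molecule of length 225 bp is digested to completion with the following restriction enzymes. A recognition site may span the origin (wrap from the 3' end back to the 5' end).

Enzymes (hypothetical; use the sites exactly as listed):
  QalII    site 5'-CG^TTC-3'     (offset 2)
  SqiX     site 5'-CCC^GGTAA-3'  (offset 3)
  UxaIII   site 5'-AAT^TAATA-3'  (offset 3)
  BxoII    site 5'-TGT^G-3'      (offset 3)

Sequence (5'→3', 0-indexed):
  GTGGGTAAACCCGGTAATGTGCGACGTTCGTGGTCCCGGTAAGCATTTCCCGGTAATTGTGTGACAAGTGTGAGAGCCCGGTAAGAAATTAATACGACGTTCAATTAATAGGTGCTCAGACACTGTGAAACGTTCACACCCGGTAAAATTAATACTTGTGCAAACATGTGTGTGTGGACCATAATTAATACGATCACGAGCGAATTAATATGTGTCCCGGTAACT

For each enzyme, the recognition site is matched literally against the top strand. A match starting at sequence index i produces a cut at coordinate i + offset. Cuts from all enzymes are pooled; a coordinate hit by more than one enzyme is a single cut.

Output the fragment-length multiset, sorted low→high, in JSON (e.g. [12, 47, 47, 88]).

[2,2,2,2,5,6,6,6,8,8,8,8,9,9,9,9,10,10,10,10,10,10,11,14,20,21]

Per-enzyme occurrences:
  QalII (CGTTC, off=2): starts [24, 97, 130] → cuts [26, 99, 132]
  SqiX (CCCGGTAA, off=3): starts [9, 34, 48, 76, 138, 215] → cuts [12, 37, 51, 79, 141, 218]
  UxaIII (AATTAATA, off=3): starts [86, 102, 146, 182, 202] → cuts [89, 105, 149, 185, 205]
  BxoII (TGTG, off=3): starts [17, 57, 59, 68, 123, 156, 166, 168, 170, 172, 210, 224] → cuts [2, 20, 60, 62, 71, 126, 159, 169, 171, 173, 175, 213]

All cut coordinates (distinct, sorted): [2, 12, 20, 26, 37, 51, 60, 62, 71, 79, 89, 99, 105, 126, 132, 141, 149, 159, 169, 171, 173, 175, 185, 205, 213, 218]

Fragments:
  2→12: 10 bp
  12→20: 8 bp
  20→26: 6 bp
  26→37: 11 bp
  37→51: 14 bp
  51→60: 9 bp
  60→62: 2 bp
  62→71: 9 bp
  71→79: 8 bp
  79→89: 10 bp
  89→99: 10 bp
  99→105: 6 bp
  105→126: 21 bp
  126→132: 6 bp
  132→141: 9 bp
  141→149: 8 bp
  149→159: 10 bp
  159→169: 10 bp
  169→171: 2 bp
  171→173: 2 bp
  173→175: 2 bp
  175→185: 10 bp
  185→205: 20 bp
  205→213: 8 bp
  213→218: 5 bp
  218→2 (wrap): 225-218+2 = 9 bp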